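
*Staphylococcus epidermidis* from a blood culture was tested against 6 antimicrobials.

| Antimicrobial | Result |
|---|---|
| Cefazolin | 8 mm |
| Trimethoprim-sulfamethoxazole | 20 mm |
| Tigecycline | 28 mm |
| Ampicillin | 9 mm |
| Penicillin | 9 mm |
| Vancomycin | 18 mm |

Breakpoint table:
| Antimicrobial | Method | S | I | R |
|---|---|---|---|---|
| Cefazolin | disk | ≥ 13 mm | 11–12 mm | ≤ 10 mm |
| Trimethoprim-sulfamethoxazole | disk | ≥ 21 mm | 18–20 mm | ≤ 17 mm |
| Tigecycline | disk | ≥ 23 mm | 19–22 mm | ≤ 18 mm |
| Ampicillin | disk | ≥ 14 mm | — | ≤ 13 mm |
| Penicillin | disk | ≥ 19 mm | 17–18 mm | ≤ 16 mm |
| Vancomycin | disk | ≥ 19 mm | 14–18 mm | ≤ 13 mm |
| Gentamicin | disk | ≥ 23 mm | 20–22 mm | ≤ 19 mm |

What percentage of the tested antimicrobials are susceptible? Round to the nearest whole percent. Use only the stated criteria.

Cefazolin (8 mm) ≤ 10 mm — resistant
Trimethoprim-sulfamethoxazole: 20 mm is in 18–20 mm — Intermediate
Tigecycline 28 mm: ≥ 23 mm → susceptible
Ampicillin: 9 mm is ≤ 13 mm → R
Penicillin: 9 mm is ≤ 16 mm → R
Vancomycin 18 mm: in 14–18 mm — I
Susceptible: 1/6

17%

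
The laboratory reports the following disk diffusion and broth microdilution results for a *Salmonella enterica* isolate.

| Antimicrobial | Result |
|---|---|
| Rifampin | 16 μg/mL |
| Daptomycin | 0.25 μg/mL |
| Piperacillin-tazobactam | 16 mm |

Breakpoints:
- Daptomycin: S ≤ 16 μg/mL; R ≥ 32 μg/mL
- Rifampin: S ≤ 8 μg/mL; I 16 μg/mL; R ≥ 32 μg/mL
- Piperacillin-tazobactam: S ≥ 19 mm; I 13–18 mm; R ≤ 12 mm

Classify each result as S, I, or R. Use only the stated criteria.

I, S, I

Rifampin 16 μg/mL: = 16 μg/mL → Intermediate
Daptomycin (0.25 μg/mL) ≤ 16 μg/mL → susceptible
Piperacillin-tazobactam: 16 mm is in 13–18 mm → Intermediate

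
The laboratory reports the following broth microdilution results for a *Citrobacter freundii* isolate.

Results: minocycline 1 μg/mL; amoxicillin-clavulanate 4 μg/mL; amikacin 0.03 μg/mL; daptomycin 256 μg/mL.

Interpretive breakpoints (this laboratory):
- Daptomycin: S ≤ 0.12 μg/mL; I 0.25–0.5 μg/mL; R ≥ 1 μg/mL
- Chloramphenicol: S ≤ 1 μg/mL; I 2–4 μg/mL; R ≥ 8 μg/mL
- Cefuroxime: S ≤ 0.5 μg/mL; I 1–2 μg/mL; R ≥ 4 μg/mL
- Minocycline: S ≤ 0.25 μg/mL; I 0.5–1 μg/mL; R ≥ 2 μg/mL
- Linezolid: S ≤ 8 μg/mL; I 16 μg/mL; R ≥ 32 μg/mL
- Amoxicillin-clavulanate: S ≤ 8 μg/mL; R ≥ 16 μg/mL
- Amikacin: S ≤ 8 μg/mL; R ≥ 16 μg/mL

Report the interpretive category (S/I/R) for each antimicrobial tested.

Minocycline: 1 μg/mL is in 0.5–1 μg/mL — Intermediate
Amoxicillin-clavulanate (4 μg/mL) ≤ 8 μg/mL ⇒ S
Amikacin (0.03 μg/mL) ≤ 8 μg/mL — S
Daptomycin (256 μg/mL) ≥ 1 μg/mL — Resistant

I, S, S, R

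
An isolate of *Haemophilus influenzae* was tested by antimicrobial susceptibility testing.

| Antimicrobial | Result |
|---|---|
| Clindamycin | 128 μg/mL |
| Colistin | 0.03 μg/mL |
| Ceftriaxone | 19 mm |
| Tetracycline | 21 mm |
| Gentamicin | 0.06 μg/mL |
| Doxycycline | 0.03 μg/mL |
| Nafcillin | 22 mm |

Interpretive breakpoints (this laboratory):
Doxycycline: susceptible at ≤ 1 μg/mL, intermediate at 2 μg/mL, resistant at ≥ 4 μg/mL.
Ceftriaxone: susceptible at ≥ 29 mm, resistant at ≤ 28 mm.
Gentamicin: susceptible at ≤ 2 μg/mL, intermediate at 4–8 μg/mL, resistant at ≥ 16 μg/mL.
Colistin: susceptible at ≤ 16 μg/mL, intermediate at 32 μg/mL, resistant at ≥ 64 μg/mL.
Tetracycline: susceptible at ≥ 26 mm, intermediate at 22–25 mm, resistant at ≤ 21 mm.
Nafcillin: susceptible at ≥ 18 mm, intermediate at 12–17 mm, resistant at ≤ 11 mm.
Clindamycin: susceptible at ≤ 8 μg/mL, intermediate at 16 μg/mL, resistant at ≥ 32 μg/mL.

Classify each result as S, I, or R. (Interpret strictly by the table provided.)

R, S, R, R, S, S, S

Clindamycin 128 μg/mL: ≥ 32 μg/mL — resistant
Colistin 0.03 μg/mL: ≤ 16 μg/mL ⇒ S
Ceftriaxone: 19 mm is ≤ 28 mm → resistant
Tetracycline: 21 mm is ≤ 21 mm — resistant
Gentamicin (0.06 μg/mL) ≤ 2 μg/mL → Susceptible
Doxycycline (0.03 μg/mL) ≤ 1 μg/mL → S
Nafcillin (22 mm) ≥ 18 mm — Susceptible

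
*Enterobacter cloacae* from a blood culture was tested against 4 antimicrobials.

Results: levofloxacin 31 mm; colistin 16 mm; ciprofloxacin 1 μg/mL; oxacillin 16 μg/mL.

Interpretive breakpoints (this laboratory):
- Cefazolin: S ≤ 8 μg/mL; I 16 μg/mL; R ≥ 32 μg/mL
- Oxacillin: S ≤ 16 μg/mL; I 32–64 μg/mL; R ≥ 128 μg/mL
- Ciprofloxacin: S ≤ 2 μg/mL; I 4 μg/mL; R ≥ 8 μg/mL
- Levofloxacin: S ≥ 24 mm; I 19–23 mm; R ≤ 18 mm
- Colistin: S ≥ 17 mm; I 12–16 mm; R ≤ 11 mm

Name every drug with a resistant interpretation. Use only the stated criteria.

Levofloxacin: 31 mm is ≥ 24 mm → Susceptible
Colistin 16 mm: in 12–16 mm → I
Ciprofloxacin 1 μg/mL: ≤ 2 μg/mL — susceptible
Oxacillin 16 μg/mL: ≤ 16 μg/mL ⇒ S

none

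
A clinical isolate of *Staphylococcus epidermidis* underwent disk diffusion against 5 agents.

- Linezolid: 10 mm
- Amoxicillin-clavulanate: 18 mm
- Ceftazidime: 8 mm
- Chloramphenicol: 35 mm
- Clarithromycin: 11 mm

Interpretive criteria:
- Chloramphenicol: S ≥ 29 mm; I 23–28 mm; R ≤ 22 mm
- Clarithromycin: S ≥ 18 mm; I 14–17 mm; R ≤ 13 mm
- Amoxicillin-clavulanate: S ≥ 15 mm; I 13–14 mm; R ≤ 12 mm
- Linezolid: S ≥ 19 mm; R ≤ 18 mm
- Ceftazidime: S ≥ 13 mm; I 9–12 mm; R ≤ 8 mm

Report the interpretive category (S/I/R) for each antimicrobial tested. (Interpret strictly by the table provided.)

R, S, R, S, R

Linezolid: 10 mm is ≤ 18 mm — Resistant
Amoxicillin-clavulanate: 18 mm is ≥ 15 mm ⇒ Susceptible
Ceftazidime: 8 mm is ≤ 8 mm — Resistant
Chloramphenicol: 35 mm is ≥ 29 mm — S
Clarithromycin 11 mm: ≤ 13 mm ⇒ resistant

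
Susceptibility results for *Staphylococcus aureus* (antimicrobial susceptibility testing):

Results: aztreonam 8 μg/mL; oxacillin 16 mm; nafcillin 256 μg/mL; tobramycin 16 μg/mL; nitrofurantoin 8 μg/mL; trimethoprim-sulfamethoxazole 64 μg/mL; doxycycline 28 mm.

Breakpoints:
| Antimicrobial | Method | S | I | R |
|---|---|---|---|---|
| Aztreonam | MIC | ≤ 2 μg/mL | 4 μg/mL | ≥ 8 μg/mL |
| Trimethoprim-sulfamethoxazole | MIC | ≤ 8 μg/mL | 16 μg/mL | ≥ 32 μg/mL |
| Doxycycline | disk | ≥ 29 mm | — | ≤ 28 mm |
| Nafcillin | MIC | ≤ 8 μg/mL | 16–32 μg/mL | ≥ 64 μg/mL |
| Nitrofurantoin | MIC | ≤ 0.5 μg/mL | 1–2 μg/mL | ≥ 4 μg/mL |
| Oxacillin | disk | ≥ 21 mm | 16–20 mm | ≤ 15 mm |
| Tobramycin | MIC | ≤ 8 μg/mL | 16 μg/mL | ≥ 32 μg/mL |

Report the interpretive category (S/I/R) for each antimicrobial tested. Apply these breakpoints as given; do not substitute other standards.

R, I, R, I, R, R, R

Aztreonam 8 μg/mL: ≥ 8 μg/mL — Resistant
Oxacillin (16 mm) in 16–20 mm ⇒ Intermediate
Nafcillin (256 μg/mL) ≥ 64 μg/mL ⇒ Resistant
Tobramycin 16 μg/mL: = 16 μg/mL — intermediate
Nitrofurantoin 8 μg/mL: ≥ 4 μg/mL ⇒ R
Trimethoprim-sulfamethoxazole: 64 μg/mL is ≥ 32 μg/mL — R
Doxycycline (28 mm) ≤ 28 mm → Resistant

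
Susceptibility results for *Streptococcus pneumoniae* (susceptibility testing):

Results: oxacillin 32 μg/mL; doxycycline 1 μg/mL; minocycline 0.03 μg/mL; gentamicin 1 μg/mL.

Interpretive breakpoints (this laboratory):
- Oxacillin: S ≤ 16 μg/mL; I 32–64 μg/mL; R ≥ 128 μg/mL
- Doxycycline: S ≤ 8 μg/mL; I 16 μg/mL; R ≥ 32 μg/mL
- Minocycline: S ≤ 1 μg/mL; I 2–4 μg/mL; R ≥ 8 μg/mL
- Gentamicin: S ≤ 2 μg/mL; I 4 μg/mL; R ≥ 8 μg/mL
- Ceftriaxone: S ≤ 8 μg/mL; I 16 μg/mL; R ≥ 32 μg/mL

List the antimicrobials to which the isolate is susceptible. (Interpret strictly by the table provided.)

Oxacillin: 32 μg/mL is in 32–64 μg/mL — intermediate
Doxycycline: 1 μg/mL is ≤ 8 μg/mL → susceptible
Minocycline (0.03 μg/mL) ≤ 1 μg/mL — susceptible
Gentamicin 1 μg/mL: ≤ 2 μg/mL — S

doxycycline, minocycline, gentamicin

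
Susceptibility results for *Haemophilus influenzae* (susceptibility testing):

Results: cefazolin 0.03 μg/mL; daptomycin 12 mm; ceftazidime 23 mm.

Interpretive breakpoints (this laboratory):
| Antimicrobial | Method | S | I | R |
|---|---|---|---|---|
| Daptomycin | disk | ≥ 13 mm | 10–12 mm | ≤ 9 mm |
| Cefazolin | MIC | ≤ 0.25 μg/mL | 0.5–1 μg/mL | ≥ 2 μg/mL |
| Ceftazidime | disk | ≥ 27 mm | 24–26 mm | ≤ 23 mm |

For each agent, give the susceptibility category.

Cefazolin: 0.03 μg/mL is ≤ 0.25 μg/mL — S
Daptomycin (12 mm) in 10–12 mm → intermediate
Ceftazidime: 23 mm is ≤ 23 mm — Resistant

S, I, R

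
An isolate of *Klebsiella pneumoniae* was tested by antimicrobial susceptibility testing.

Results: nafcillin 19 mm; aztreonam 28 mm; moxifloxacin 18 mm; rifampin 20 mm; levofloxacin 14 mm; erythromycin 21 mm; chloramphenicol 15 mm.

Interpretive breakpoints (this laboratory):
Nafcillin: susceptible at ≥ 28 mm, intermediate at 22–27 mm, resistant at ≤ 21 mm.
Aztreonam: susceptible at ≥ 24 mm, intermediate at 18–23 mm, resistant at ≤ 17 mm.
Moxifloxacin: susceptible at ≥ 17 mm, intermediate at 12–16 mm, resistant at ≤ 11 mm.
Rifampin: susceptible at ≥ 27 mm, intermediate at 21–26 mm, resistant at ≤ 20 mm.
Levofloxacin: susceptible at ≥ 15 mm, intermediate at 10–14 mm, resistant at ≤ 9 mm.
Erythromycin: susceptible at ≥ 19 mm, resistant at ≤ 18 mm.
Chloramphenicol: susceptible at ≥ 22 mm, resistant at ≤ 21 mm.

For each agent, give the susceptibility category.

R, S, S, R, I, S, R

Nafcillin (19 mm) ≤ 21 mm → R
Aztreonam (28 mm) ≥ 24 mm → Susceptible
Moxifloxacin (18 mm) ≥ 17 mm — susceptible
Rifampin 20 mm: ≤ 20 mm — Resistant
Levofloxacin: 14 mm is in 10–14 mm ⇒ Intermediate
Erythromycin: 21 mm is ≥ 19 mm ⇒ S
Chloramphenicol: 15 mm is ≤ 21 mm → Resistant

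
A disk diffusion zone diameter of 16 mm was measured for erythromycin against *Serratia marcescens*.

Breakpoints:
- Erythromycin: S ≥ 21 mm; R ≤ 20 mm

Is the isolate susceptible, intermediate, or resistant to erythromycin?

Erythromycin: 16 mm is ≤ 20 mm — R

Resistant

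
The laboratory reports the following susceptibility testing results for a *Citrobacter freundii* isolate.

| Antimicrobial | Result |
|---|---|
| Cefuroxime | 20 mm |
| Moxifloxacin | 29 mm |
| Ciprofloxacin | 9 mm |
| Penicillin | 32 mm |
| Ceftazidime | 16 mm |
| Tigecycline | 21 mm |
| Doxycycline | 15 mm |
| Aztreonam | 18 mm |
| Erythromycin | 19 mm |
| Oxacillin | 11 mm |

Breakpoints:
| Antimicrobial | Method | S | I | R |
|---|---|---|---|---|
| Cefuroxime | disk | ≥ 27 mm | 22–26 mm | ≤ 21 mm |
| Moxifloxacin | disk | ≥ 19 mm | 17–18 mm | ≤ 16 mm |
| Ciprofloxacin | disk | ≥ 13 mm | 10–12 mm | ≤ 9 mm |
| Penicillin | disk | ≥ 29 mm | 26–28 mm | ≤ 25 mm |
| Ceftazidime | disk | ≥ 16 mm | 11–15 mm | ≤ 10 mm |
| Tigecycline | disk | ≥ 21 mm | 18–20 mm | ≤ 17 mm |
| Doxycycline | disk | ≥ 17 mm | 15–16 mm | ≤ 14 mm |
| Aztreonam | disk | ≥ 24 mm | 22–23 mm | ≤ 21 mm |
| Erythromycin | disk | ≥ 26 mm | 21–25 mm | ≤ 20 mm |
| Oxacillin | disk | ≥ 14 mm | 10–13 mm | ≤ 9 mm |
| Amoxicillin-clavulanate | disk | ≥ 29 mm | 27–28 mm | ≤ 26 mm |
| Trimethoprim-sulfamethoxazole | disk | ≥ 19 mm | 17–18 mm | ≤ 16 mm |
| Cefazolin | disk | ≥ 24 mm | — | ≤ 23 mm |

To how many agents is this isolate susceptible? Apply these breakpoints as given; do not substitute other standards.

Cefuroxime: 20 mm is ≤ 21 mm — R
Moxifloxacin: 29 mm is ≥ 19 mm → Susceptible
Ciprofloxacin 9 mm: ≤ 9 mm ⇒ R
Penicillin 32 mm: ≥ 29 mm ⇒ S
Ceftazidime: 16 mm is ≥ 16 mm → Susceptible
Tigecycline: 21 mm is ≥ 21 mm ⇒ susceptible
Doxycycline: 15 mm is in 15–16 mm → Intermediate
Aztreonam: 18 mm is ≤ 21 mm ⇒ Resistant
Erythromycin 19 mm: ≤ 20 mm — Resistant
Oxacillin 11 mm: in 10–13 mm — Intermediate
Susceptible: 4

4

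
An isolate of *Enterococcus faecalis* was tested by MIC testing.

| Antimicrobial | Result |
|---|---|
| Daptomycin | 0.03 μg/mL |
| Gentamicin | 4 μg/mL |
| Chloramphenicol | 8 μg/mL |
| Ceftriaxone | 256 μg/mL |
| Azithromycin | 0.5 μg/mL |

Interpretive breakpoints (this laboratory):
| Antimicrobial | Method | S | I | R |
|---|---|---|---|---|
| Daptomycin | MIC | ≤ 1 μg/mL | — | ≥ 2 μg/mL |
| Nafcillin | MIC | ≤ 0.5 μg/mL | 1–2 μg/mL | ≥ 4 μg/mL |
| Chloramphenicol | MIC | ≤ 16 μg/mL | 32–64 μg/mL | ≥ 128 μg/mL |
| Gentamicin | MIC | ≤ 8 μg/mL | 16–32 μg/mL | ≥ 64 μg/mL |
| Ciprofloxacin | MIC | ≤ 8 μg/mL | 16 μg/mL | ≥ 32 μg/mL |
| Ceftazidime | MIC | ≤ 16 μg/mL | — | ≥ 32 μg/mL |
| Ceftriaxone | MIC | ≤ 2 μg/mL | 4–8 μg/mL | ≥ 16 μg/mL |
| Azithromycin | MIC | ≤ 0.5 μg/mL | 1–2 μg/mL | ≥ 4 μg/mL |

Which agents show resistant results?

ceftriaxone

Daptomycin: 0.03 μg/mL is ≤ 1 μg/mL → S
Gentamicin: 4 μg/mL is ≤ 8 μg/mL ⇒ susceptible
Chloramphenicol: 8 μg/mL is ≤ 16 μg/mL — susceptible
Ceftriaxone (256 μg/mL) ≥ 16 μg/mL → Resistant
Azithromycin: 0.5 μg/mL is ≤ 0.5 μg/mL ⇒ S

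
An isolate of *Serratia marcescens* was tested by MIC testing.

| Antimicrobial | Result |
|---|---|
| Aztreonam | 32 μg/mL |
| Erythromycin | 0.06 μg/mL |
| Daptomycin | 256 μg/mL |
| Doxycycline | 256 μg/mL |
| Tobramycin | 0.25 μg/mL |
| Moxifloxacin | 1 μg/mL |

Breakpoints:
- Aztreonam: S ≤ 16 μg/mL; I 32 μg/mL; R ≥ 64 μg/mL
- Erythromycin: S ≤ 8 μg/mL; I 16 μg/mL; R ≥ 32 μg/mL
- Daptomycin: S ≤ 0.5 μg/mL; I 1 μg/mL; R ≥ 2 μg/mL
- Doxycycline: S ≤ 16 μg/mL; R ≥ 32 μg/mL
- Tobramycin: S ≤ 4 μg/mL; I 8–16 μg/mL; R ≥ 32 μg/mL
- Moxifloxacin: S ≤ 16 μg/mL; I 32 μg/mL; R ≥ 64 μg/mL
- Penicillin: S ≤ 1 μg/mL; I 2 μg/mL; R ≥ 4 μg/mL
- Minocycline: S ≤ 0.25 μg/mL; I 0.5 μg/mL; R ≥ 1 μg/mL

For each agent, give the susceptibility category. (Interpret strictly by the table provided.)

I, S, R, R, S, S

Aztreonam: 32 μg/mL is = 32 μg/mL ⇒ I
Erythromycin: 0.06 μg/mL is ≤ 8 μg/mL → S
Daptomycin: 256 μg/mL is ≥ 2 μg/mL ⇒ resistant
Doxycycline (256 μg/mL) ≥ 32 μg/mL ⇒ R
Tobramycin: 0.25 μg/mL is ≤ 4 μg/mL ⇒ susceptible
Moxifloxacin: 1 μg/mL is ≤ 16 μg/mL — susceptible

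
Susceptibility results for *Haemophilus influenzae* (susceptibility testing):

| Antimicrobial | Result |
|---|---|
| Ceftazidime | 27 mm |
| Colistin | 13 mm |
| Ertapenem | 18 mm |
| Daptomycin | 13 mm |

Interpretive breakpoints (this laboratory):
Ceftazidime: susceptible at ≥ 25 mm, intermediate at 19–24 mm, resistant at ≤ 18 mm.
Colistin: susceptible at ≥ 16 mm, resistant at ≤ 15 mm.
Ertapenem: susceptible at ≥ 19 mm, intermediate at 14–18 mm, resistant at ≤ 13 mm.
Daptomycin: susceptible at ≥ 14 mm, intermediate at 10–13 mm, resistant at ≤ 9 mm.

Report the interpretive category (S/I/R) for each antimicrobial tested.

S, R, I, I

Ceftazidime (27 mm) ≥ 25 mm — S
Colistin 13 mm: ≤ 15 mm ⇒ resistant
Ertapenem (18 mm) in 14–18 mm → I
Daptomycin 13 mm: in 10–13 mm ⇒ intermediate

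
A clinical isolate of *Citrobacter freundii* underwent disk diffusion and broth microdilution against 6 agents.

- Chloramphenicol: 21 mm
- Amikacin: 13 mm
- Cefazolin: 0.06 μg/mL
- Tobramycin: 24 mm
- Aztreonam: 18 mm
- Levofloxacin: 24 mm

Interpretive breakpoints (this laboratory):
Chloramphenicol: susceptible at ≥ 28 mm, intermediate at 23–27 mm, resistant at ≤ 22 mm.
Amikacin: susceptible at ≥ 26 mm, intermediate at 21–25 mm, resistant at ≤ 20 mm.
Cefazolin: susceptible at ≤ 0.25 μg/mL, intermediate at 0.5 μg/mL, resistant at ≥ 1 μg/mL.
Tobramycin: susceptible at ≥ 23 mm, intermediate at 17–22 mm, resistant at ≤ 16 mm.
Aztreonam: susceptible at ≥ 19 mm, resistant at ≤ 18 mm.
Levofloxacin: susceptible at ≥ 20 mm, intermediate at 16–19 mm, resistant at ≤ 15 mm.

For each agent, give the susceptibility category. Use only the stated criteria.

R, R, S, S, R, S

Chloramphenicol (21 mm) ≤ 22 mm → resistant
Amikacin 13 mm: ≤ 20 mm → resistant
Cefazolin: 0.06 μg/mL is ≤ 0.25 μg/mL → Susceptible
Tobramycin: 24 mm is ≥ 23 mm → S
Aztreonam: 18 mm is ≤ 18 mm → Resistant
Levofloxacin 24 mm: ≥ 20 mm ⇒ susceptible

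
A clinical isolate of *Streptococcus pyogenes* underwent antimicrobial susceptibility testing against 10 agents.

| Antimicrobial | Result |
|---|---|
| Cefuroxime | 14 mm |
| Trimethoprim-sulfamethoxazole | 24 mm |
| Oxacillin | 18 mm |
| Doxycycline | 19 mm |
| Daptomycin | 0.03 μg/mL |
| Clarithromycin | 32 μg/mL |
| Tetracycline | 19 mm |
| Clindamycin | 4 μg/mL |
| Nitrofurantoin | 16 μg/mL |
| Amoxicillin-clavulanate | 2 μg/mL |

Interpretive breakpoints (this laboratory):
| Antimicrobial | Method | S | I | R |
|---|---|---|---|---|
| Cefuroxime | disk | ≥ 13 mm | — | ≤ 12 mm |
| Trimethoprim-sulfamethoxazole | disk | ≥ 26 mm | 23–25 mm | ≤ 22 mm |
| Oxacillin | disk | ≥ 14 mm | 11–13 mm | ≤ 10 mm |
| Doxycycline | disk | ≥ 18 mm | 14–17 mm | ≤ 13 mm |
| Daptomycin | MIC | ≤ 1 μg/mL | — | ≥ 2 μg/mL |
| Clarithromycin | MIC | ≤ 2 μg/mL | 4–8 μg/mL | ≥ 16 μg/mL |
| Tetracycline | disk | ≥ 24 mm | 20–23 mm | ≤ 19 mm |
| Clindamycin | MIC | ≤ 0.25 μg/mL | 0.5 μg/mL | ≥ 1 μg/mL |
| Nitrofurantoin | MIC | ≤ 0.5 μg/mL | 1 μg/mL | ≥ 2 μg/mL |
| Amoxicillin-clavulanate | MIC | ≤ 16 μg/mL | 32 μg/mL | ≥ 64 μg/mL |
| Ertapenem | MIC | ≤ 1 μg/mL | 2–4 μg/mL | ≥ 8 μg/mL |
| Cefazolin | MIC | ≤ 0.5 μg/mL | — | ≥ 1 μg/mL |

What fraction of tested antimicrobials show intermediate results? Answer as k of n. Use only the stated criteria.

1 of 10

Cefuroxime 14 mm: ≥ 13 mm — S
Trimethoprim-sulfamethoxazole (24 mm) in 23–25 mm — I
Oxacillin (18 mm) ≥ 14 mm → S
Doxycycline (19 mm) ≥ 18 mm → susceptible
Daptomycin (0.03 μg/mL) ≤ 1 μg/mL ⇒ S
Clarithromycin 32 μg/mL: ≥ 16 μg/mL — resistant
Tetracycline (19 mm) ≤ 19 mm → R
Clindamycin: 4 μg/mL is ≥ 1 μg/mL → resistant
Nitrofurantoin: 16 μg/mL is ≥ 2 μg/mL → R
Amoxicillin-clavulanate (2 μg/mL) ≤ 16 μg/mL → Susceptible
Intermediate: 1/10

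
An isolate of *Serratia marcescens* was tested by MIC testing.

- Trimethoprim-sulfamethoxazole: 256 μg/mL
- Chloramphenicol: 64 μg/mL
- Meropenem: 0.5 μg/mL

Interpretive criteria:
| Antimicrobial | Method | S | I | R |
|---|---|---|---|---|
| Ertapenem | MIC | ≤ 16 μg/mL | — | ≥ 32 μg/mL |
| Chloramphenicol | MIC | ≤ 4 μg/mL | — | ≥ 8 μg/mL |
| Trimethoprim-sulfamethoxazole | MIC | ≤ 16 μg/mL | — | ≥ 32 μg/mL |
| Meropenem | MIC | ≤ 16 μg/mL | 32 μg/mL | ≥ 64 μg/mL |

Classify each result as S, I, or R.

R, R, S

Trimethoprim-sulfamethoxazole (256 μg/mL) ≥ 32 μg/mL — Resistant
Chloramphenicol 64 μg/mL: ≥ 8 μg/mL — resistant
Meropenem (0.5 μg/mL) ≤ 16 μg/mL — susceptible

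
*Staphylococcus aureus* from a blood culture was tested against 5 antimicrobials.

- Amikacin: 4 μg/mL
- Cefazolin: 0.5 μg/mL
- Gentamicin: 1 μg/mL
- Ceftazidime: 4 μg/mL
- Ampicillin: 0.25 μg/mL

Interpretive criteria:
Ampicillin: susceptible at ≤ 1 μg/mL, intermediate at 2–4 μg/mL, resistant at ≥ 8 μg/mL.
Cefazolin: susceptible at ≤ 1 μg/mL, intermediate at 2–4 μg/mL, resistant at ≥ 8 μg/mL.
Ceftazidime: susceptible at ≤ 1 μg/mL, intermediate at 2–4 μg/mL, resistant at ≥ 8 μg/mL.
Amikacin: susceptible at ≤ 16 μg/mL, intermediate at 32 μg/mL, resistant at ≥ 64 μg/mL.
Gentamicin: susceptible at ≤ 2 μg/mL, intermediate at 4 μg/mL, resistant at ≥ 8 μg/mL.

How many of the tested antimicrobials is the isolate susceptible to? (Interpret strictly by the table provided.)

Amikacin: 4 μg/mL is ≤ 16 μg/mL ⇒ Susceptible
Cefazolin 0.5 μg/mL: ≤ 1 μg/mL — Susceptible
Gentamicin 1 μg/mL: ≤ 2 μg/mL ⇒ susceptible
Ceftazidime (4 μg/mL) in 2–4 μg/mL ⇒ intermediate
Ampicillin: 0.25 μg/mL is ≤ 1 μg/mL — susceptible
Susceptible: 4

4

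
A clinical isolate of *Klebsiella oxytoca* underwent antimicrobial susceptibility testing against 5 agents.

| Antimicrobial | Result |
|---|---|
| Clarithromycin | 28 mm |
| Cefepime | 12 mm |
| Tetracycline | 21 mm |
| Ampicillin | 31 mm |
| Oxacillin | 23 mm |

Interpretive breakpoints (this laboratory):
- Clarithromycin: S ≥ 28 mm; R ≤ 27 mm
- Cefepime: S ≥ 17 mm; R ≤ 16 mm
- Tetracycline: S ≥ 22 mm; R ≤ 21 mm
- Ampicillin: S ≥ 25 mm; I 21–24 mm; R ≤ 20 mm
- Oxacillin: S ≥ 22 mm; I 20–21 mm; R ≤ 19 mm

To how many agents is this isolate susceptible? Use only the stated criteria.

3

Clarithromycin 28 mm: ≥ 28 mm ⇒ Susceptible
Cefepime: 12 mm is ≤ 16 mm ⇒ Resistant
Tetracycline (21 mm) ≤ 21 mm ⇒ Resistant
Ampicillin (31 mm) ≥ 25 mm — susceptible
Oxacillin 23 mm: ≥ 22 mm → Susceptible
Susceptible: 3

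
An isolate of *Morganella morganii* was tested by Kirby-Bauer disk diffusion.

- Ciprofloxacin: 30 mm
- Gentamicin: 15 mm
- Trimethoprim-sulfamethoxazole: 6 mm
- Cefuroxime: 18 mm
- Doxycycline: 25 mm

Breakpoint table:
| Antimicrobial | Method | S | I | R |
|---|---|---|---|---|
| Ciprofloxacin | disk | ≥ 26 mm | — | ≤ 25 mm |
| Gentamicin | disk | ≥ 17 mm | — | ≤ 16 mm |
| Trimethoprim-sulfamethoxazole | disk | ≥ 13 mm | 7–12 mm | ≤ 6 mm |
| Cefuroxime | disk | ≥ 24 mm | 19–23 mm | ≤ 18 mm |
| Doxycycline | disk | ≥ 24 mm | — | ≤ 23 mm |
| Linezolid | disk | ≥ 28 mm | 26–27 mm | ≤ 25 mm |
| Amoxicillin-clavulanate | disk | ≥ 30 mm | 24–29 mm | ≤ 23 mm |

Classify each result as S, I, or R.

S, R, R, R, S

Ciprofloxacin 30 mm: ≥ 26 mm → Susceptible
Gentamicin: 15 mm is ≤ 16 mm — R
Trimethoprim-sulfamethoxazole: 6 mm is ≤ 6 mm → R
Cefuroxime: 18 mm is ≤ 18 mm — R
Doxycycline (25 mm) ≥ 24 mm — S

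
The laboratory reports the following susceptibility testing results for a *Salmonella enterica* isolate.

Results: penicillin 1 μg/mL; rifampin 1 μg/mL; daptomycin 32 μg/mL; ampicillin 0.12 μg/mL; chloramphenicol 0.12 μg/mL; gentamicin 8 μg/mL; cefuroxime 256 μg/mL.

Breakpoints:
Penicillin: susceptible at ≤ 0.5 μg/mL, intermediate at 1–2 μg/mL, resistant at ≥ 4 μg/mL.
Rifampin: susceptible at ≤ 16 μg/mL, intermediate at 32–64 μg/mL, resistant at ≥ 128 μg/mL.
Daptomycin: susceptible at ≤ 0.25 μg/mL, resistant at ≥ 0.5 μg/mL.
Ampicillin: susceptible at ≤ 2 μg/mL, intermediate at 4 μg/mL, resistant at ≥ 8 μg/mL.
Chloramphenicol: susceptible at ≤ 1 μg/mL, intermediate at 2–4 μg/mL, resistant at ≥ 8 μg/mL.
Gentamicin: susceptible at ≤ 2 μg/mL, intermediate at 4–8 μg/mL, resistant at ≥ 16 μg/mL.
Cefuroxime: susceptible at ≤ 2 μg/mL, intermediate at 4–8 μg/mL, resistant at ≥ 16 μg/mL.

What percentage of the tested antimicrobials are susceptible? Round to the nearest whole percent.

Penicillin (1 μg/mL) in 1–2 μg/mL → intermediate
Rifampin: 1 μg/mL is ≤ 16 μg/mL — Susceptible
Daptomycin 32 μg/mL: ≥ 0.5 μg/mL ⇒ R
Ampicillin (0.12 μg/mL) ≤ 2 μg/mL → Susceptible
Chloramphenicol 0.12 μg/mL: ≤ 1 μg/mL → Susceptible
Gentamicin 8 μg/mL: in 4–8 μg/mL → intermediate
Cefuroxime 256 μg/mL: ≥ 16 μg/mL → resistant
Susceptible: 3/7

43%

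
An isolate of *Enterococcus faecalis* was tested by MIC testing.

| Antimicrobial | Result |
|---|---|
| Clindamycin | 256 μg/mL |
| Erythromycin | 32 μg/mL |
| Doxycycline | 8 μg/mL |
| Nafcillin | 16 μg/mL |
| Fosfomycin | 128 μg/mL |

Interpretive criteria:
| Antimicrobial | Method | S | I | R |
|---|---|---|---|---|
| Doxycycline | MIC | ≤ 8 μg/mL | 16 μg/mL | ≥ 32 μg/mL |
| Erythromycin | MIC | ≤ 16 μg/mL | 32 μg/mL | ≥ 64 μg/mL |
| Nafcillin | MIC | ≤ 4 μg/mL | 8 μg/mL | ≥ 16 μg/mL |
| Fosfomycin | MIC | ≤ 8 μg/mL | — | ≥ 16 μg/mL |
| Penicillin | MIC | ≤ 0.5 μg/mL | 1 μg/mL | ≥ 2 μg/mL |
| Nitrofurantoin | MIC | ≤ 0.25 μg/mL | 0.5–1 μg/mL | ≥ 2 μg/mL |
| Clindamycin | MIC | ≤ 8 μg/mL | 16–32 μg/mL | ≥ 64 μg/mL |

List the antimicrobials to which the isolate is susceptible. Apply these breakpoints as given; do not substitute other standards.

doxycycline

Clindamycin 256 μg/mL: ≥ 64 μg/mL ⇒ Resistant
Erythromycin 32 μg/mL: = 32 μg/mL ⇒ Intermediate
Doxycycline (8 μg/mL) ≤ 8 μg/mL ⇒ S
Nafcillin (16 μg/mL) ≥ 16 μg/mL ⇒ R
Fosfomycin 128 μg/mL: ≥ 16 μg/mL → R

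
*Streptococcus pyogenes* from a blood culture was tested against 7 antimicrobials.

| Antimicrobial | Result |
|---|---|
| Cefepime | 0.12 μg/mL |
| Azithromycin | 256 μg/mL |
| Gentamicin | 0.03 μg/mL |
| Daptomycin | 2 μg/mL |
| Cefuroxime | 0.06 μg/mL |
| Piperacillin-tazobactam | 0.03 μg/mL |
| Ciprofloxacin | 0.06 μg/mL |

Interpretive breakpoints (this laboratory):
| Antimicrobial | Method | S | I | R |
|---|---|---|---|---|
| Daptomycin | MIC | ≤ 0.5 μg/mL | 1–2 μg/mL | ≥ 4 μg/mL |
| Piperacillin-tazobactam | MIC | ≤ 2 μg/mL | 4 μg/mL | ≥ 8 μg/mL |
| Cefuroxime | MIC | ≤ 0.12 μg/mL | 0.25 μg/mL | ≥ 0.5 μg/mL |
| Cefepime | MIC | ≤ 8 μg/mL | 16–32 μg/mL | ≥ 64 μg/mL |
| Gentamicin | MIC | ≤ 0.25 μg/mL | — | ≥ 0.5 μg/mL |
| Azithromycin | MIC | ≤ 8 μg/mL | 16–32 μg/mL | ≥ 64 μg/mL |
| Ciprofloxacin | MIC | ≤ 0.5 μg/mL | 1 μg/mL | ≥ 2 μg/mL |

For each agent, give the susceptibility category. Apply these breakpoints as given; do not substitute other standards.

S, R, S, I, S, S, S

Cefepime (0.12 μg/mL) ≤ 8 μg/mL ⇒ susceptible
Azithromycin: 256 μg/mL is ≥ 64 μg/mL ⇒ Resistant
Gentamicin 0.03 μg/mL: ≤ 0.25 μg/mL → S
Daptomycin (2 μg/mL) in 1–2 μg/mL — I
Cefuroxime 0.06 μg/mL: ≤ 0.12 μg/mL — Susceptible
Piperacillin-tazobactam: 0.03 μg/mL is ≤ 2 μg/mL ⇒ Susceptible
Ciprofloxacin: 0.06 μg/mL is ≤ 0.5 μg/mL — S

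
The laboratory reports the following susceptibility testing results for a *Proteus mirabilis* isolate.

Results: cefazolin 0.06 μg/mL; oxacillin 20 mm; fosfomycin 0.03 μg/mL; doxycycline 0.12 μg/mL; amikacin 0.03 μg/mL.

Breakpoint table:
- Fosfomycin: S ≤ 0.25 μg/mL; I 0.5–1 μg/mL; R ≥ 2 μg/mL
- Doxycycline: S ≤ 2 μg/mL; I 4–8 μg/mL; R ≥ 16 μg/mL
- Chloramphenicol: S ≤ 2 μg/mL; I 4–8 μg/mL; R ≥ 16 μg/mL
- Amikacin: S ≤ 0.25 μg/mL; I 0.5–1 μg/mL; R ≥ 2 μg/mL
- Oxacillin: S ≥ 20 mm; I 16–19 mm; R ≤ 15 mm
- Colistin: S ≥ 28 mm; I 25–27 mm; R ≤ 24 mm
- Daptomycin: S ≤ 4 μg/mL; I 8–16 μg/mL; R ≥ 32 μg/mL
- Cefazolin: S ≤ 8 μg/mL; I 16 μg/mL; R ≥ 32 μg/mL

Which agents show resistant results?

Cefazolin (0.06 μg/mL) ≤ 8 μg/mL ⇒ susceptible
Oxacillin 20 mm: ≥ 20 mm — susceptible
Fosfomycin (0.03 μg/mL) ≤ 0.25 μg/mL ⇒ susceptible
Doxycycline 0.12 μg/mL: ≤ 2 μg/mL — susceptible
Amikacin 0.03 μg/mL: ≤ 0.25 μg/mL ⇒ susceptible

none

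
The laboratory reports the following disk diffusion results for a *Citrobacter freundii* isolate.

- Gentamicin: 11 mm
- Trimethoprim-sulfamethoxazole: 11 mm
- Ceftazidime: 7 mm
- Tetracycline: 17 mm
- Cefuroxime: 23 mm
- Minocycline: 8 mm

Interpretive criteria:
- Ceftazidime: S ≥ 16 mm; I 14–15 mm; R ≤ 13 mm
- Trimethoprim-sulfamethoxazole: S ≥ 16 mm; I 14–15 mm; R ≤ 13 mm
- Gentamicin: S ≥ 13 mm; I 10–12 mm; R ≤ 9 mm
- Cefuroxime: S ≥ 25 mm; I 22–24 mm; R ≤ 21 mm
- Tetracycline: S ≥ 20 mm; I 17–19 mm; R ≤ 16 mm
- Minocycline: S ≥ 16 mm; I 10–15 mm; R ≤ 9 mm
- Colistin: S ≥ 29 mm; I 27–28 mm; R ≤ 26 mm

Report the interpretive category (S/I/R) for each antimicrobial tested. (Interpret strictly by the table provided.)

Gentamicin: 11 mm is in 10–12 mm → Intermediate
Trimethoprim-sulfamethoxazole: 11 mm is ≤ 13 mm ⇒ R
Ceftazidime (7 mm) ≤ 13 mm — resistant
Tetracycline 17 mm: in 17–19 mm — Intermediate
Cefuroxime (23 mm) in 22–24 mm → Intermediate
Minocycline: 8 mm is ≤ 9 mm — resistant

I, R, R, I, I, R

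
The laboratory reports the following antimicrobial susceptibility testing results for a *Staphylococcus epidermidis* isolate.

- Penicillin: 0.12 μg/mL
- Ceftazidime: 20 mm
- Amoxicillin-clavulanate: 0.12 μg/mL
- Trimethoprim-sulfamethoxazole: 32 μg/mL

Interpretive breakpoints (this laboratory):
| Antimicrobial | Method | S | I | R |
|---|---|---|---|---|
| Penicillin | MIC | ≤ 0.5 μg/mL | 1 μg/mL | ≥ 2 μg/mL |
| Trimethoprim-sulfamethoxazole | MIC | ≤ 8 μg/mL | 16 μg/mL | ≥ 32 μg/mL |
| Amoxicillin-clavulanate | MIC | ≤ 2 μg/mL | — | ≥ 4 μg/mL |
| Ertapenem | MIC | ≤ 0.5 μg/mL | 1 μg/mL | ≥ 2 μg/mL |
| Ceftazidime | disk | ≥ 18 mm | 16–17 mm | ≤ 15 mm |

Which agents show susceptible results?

penicillin, ceftazidime, amoxicillin-clavulanate

Penicillin (0.12 μg/mL) ≤ 0.5 μg/mL ⇒ S
Ceftazidime (20 mm) ≥ 18 mm ⇒ Susceptible
Amoxicillin-clavulanate (0.12 μg/mL) ≤ 2 μg/mL ⇒ Susceptible
Trimethoprim-sulfamethoxazole: 32 μg/mL is ≥ 32 μg/mL — Resistant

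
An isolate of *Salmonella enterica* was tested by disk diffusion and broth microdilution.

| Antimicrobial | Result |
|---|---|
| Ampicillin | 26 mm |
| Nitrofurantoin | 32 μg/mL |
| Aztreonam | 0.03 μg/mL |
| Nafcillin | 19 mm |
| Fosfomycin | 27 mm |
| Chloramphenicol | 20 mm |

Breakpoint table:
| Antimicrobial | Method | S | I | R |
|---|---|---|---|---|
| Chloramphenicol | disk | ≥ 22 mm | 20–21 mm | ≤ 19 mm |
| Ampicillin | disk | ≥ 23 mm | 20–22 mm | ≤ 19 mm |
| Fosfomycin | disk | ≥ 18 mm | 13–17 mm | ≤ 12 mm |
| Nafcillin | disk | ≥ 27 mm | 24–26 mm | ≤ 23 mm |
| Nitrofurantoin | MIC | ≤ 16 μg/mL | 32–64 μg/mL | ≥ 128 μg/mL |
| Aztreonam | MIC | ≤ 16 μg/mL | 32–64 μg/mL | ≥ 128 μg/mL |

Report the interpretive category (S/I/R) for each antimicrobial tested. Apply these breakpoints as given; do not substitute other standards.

Ampicillin: 26 mm is ≥ 23 mm → Susceptible
Nitrofurantoin: 32 μg/mL is in 32–64 μg/mL ⇒ Intermediate
Aztreonam 0.03 μg/mL: ≤ 16 μg/mL ⇒ susceptible
Nafcillin 19 mm: ≤ 23 mm ⇒ Resistant
Fosfomycin (27 mm) ≥ 18 mm — Susceptible
Chloramphenicol (20 mm) in 20–21 mm → Intermediate

S, I, S, R, S, I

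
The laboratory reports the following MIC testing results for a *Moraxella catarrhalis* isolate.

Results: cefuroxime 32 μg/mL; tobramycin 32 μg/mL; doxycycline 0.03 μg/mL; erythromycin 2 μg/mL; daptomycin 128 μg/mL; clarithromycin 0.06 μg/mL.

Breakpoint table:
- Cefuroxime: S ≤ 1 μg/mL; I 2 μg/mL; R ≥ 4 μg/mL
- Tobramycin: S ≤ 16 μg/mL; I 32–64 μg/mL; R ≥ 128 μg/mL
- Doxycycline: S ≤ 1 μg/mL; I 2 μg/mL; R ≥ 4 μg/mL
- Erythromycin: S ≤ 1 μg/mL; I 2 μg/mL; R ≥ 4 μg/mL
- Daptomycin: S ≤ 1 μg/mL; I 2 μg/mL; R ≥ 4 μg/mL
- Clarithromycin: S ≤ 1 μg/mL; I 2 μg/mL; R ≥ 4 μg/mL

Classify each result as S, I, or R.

R, I, S, I, R, S

Cefuroxime: 32 μg/mL is ≥ 4 μg/mL → resistant
Tobramycin (32 μg/mL) in 32–64 μg/mL — Intermediate
Doxycycline (0.03 μg/mL) ≤ 1 μg/mL — Susceptible
Erythromycin: 2 μg/mL is = 2 μg/mL ⇒ Intermediate
Daptomycin (128 μg/mL) ≥ 4 μg/mL — Resistant
Clarithromycin (0.06 μg/mL) ≤ 1 μg/mL — susceptible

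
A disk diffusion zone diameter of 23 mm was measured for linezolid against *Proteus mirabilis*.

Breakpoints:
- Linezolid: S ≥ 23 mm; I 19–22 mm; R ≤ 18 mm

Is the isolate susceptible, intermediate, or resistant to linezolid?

Linezolid 23 mm: ≥ 23 mm — susceptible

Susceptible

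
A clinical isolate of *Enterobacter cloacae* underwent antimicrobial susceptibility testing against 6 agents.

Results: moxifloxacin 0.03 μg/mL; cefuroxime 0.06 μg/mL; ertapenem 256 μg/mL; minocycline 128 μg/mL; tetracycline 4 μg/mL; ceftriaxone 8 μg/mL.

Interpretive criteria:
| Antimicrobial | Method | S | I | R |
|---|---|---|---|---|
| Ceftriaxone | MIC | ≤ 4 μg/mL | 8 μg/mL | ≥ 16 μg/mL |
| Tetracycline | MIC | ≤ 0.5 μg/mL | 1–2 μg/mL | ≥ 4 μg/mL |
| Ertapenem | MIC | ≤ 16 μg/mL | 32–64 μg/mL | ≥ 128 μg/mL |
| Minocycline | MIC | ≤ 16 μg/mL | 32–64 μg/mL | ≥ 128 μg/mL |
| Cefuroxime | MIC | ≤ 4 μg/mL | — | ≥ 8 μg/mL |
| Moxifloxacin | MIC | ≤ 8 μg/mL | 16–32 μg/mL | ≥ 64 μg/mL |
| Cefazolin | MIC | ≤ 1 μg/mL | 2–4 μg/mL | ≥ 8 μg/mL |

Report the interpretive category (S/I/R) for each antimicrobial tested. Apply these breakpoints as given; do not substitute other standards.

Moxifloxacin (0.03 μg/mL) ≤ 8 μg/mL → susceptible
Cefuroxime: 0.06 μg/mL is ≤ 4 μg/mL — Susceptible
Ertapenem (256 μg/mL) ≥ 128 μg/mL → R
Minocycline (128 μg/mL) ≥ 128 μg/mL ⇒ Resistant
Tetracycline (4 μg/mL) ≥ 4 μg/mL — Resistant
Ceftriaxone (8 μg/mL) = 8 μg/mL — intermediate

S, S, R, R, R, I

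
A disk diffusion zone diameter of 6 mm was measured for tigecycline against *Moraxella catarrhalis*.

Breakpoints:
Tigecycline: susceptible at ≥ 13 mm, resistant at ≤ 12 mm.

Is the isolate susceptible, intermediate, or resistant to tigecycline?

Tigecycline 6 mm: ≤ 12 mm ⇒ Resistant

R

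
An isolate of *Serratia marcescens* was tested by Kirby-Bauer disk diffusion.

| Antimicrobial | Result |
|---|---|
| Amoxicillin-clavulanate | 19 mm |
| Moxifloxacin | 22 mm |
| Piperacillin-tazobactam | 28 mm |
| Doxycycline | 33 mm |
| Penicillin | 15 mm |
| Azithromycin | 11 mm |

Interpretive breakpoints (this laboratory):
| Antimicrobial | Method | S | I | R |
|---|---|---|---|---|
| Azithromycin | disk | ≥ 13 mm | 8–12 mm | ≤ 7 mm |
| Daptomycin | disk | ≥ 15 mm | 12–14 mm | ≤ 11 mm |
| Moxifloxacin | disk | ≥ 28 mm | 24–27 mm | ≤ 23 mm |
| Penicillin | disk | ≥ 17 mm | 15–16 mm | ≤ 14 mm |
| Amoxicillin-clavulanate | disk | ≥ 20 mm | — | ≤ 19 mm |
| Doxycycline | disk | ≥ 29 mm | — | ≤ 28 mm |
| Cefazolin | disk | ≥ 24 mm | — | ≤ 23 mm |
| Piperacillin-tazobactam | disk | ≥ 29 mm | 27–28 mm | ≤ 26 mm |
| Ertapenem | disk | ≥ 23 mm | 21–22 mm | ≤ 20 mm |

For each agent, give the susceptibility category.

Amoxicillin-clavulanate (19 mm) ≤ 19 mm ⇒ Resistant
Moxifloxacin (22 mm) ≤ 23 mm — R
Piperacillin-tazobactam: 28 mm is in 27–28 mm ⇒ Intermediate
Doxycycline (33 mm) ≥ 29 mm → S
Penicillin: 15 mm is in 15–16 mm ⇒ intermediate
Azithromycin: 11 mm is in 8–12 mm — Intermediate

R, R, I, S, I, I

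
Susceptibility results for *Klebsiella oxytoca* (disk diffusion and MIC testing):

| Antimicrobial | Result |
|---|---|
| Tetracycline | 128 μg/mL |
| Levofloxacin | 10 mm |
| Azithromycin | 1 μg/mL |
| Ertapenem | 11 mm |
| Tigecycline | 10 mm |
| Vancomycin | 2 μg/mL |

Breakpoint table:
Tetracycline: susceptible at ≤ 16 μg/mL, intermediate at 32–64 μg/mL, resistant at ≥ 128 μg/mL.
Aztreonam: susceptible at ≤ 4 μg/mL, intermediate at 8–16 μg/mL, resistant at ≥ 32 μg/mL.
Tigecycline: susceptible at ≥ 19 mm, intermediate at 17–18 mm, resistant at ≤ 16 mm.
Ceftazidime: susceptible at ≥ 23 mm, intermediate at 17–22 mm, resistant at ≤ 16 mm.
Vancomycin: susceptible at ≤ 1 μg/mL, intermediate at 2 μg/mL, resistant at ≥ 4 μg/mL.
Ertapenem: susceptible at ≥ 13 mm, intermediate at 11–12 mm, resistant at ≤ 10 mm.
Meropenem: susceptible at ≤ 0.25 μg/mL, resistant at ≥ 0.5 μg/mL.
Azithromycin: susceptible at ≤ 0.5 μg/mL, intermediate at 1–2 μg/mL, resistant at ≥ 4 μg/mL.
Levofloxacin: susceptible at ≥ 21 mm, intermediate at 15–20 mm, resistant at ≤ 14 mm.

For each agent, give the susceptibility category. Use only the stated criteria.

R, R, I, I, R, I

Tetracycline (128 μg/mL) ≥ 128 μg/mL → resistant
Levofloxacin (10 mm) ≤ 14 mm — R
Azithromycin: 1 μg/mL is in 1–2 μg/mL → I
Ertapenem: 11 mm is in 11–12 mm ⇒ I
Tigecycline (10 mm) ≤ 16 mm ⇒ Resistant
Vancomycin (2 μg/mL) = 2 μg/mL — intermediate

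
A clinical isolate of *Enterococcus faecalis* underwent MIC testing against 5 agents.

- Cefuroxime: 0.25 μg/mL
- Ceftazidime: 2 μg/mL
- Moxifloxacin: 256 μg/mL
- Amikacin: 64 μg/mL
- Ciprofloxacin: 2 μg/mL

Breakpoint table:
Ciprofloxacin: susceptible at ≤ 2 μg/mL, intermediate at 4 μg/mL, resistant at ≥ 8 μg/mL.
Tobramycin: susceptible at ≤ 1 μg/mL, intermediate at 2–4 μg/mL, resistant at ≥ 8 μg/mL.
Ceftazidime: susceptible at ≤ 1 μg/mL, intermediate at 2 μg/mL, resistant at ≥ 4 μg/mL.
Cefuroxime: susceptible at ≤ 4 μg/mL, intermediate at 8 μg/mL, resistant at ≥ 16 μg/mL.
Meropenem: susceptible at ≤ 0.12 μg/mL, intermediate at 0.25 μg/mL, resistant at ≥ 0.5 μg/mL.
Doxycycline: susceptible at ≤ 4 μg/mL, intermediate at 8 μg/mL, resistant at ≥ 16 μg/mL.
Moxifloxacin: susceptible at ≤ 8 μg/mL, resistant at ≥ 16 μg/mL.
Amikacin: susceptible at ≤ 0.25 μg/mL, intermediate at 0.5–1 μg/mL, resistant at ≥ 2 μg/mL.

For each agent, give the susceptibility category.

S, I, R, R, S

Cefuroxime 0.25 μg/mL: ≤ 4 μg/mL — susceptible
Ceftazidime (2 μg/mL) = 2 μg/mL → intermediate
Moxifloxacin 256 μg/mL: ≥ 16 μg/mL — resistant
Amikacin 64 μg/mL: ≥ 2 μg/mL → resistant
Ciprofloxacin 2 μg/mL: ≤ 2 μg/mL ⇒ Susceptible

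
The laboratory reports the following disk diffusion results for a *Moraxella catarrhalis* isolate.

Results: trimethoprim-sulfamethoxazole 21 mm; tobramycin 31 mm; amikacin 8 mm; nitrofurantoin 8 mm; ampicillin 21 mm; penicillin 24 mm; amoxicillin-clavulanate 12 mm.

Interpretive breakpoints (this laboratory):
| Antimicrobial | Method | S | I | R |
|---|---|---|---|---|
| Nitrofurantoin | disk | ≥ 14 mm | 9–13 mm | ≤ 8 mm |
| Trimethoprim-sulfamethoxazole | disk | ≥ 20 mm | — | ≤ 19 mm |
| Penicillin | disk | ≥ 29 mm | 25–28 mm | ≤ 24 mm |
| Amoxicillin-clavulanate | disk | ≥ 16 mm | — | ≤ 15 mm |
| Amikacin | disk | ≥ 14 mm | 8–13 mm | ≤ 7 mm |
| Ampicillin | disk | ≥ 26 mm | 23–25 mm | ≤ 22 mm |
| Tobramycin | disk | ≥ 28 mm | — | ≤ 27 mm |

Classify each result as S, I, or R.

Trimethoprim-sulfamethoxazole: 21 mm is ≥ 20 mm → Susceptible
Tobramycin 31 mm: ≥ 28 mm — susceptible
Amikacin: 8 mm is in 8–13 mm — I
Nitrofurantoin: 8 mm is ≤ 8 mm ⇒ resistant
Ampicillin 21 mm: ≤ 22 mm → resistant
Penicillin (24 mm) ≤ 24 mm — R
Amoxicillin-clavulanate 12 mm: ≤ 15 mm → R

S, S, I, R, R, R, R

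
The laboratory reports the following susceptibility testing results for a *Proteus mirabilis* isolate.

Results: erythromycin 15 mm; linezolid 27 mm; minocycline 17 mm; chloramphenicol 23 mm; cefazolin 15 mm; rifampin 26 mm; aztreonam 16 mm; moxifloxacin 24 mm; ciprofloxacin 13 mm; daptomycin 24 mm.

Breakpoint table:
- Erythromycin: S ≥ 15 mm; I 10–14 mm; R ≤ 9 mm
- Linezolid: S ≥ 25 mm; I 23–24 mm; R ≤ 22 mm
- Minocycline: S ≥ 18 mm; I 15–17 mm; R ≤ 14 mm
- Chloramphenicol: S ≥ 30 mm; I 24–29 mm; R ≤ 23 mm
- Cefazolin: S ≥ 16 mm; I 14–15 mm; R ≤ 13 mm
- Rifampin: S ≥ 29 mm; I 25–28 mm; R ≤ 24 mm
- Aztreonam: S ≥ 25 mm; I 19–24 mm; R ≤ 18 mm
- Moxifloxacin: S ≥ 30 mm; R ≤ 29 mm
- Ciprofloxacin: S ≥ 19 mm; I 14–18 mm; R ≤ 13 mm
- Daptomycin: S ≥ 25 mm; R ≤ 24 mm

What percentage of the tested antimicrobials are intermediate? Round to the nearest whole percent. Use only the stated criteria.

30%

Erythromycin (15 mm) ≥ 15 mm ⇒ S
Linezolid 27 mm: ≥ 25 mm — Susceptible
Minocycline: 17 mm is in 15–17 mm — Intermediate
Chloramphenicol 23 mm: ≤ 23 mm → resistant
Cefazolin: 15 mm is in 14–15 mm → I
Rifampin (26 mm) in 25–28 mm → Intermediate
Aztreonam: 16 mm is ≤ 18 mm — resistant
Moxifloxacin: 24 mm is ≤ 29 mm ⇒ Resistant
Ciprofloxacin (13 mm) ≤ 13 mm — resistant
Daptomycin 24 mm: ≤ 24 mm — R
Intermediate: 3/10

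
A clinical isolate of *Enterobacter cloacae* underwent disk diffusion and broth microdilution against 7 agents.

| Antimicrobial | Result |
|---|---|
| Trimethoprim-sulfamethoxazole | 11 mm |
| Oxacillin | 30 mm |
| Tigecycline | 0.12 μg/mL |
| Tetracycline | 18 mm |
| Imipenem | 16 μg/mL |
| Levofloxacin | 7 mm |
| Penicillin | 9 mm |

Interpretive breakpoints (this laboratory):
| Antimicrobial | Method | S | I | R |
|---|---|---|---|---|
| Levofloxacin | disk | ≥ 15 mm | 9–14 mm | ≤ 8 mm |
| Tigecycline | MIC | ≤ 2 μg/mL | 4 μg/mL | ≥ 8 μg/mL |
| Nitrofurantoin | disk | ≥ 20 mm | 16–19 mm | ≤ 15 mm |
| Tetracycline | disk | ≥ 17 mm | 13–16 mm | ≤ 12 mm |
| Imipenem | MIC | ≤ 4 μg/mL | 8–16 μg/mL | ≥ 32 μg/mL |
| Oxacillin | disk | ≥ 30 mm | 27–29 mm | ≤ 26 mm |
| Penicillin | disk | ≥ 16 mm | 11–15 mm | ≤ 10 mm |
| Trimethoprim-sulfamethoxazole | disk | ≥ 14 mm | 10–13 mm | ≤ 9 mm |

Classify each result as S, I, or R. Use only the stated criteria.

I, S, S, S, I, R, R

Trimethoprim-sulfamethoxazole (11 mm) in 10–13 mm ⇒ intermediate
Oxacillin 30 mm: ≥ 30 mm → susceptible
Tigecycline: 0.12 μg/mL is ≤ 2 μg/mL — susceptible
Tetracycline (18 mm) ≥ 17 mm → S
Imipenem: 16 μg/mL is in 8–16 μg/mL — intermediate
Levofloxacin: 7 mm is ≤ 8 mm ⇒ Resistant
Penicillin: 9 mm is ≤ 10 mm ⇒ resistant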